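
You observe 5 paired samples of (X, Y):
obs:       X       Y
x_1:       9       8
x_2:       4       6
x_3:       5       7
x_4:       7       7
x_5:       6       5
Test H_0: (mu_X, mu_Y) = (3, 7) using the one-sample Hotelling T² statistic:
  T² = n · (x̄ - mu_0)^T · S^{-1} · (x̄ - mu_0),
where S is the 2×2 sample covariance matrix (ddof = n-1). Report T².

Step 1 — sample mean vector:
  mean(X) = (9 + 4 + 5 + 7 + 6) / 5 = 31/5 = 6.2
  mean(Y) = (8 + 6 + 7 + 7 + 5) / 5 = 33/5 = 6.6
  x̄ = (6.2, 6.6),  deviation x̄ - mu_0 = (6.2, 6.6) - (3, 7) = (3.2, -0.4).

Step 2 — sample covariance matrix, S[i,j] = (1/(n-1)) · Σ_k (x_{k,i} - mean_i) · (x_{k,j} - mean_j), divisor n-1 = 4:
  S[X,X] = ((2.8)·(2.8) + (-2.2)·(-2.2) + (-1.2)·(-1.2) + (0.8)·(0.8) + (-0.2)·(-0.2)) / 4 = 14.8/4 = 3.7
  S[X,Y] = ((2.8)·(1.4) + (-2.2)·(-0.6) + (-1.2)·(0.4) + (0.8)·(0.4) + (-0.2)·(-1.6)) / 4 = 5.4/4 = 1.35
  S[Y,Y] = ((1.4)·(1.4) + (-0.6)·(-0.6) + (0.4)·(0.4) + (0.4)·(0.4) + (-1.6)·(-1.6)) / 4 = 5.2/4 = 1.3
  S = [[3.7, 1.35],
 [1.35, 1.3]].

Step 3 — invert S. det(S) = 3.7·1.3 - (1.35)² = 2.9875.
  S^{-1} = (1/det) · [[d, -b], [-b, a]] = [[0.4351, -0.4519],
 [-0.4519, 1.2385]].

Step 4 — quadratic form (x̄ - mu_0)^T · S^{-1} · (x̄ - mu_0):
  S^{-1} · (x̄ - mu_0) = (1.5732, -1.9414),
  (x̄ - mu_0)^T · [...] = (3.2)·(1.5732) + (-0.4)·(-1.9414) = 5.8109.

Step 5 — scale by n: T² = 5 · 5.8109 = 29.0544.

T² ≈ 29.0544


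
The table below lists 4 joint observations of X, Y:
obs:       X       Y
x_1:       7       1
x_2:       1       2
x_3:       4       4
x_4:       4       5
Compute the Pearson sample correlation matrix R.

Step 1 — column means:
  mean(X) = (7 + 1 + 4 + 4) / 4 = 16/4 = 4
  mean(Y) = (1 + 2 + 4 + 5) / 4 = 12/4 = 3

Step 2 — sample variances and covariances s[i,j] = (1/(n-1)) · Σ_k (x_{k,i} - mean_i) · (x_{k,j} - mean_j), with n-1 = 3:
  s[X,X] = ((3)·(3) + (-3)·(-3) + (0)·(0) + (0)·(0)) / 3 = 18/3 = 6
  s[X,Y] = ((3)·(-2) + (-3)·(-1) + (0)·(1) + (0)·(2)) / 3 = -3/3 = -1
  s[Y,Y] = ((-2)·(-2) + (-1)·(-1) + (1)·(1) + (2)·(2)) / 3 = 10/3 = 3.3333
  Sample standard deviations s_i = √(s[i,i]):
  s(X) = √(6) = 2.4495
  s(Y) = √(3.3333) = 1.8257

Step 3 — r_{ij} = s_{ij} / (s_i · s_j):
  r[X,X] = 1 (diagonal).
  r[X,Y] = -1 / (2.4495 · 1.8257) = -1 / 4.4721 = -0.2236
  r[Y,Y] = 1 (diagonal).

R is symmetric with unit diagonal. Assembling:

R = [[1, -0.2236],
 [-0.2236, 1]]


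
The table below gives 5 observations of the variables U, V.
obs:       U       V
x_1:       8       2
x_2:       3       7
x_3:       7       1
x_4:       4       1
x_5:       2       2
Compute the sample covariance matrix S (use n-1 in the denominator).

Step 1 — column means:
  mean(U) = (8 + 3 + 7 + 4 + 2) / 5 = 24/5 = 4.8
  mean(V) = (2 + 7 + 1 + 1 + 2) / 5 = 13/5 = 2.6

Step 2 — sample covariance S[i,j] = (1/(n-1)) · Σ_k (x_{k,i} - mean_i) · (x_{k,j} - mean_j), with n-1 = 4.
  S[U,U] = ((3.2)·(3.2) + (-1.8)·(-1.8) + (2.2)·(2.2) + (-0.8)·(-0.8) + (-2.8)·(-2.8)) / 4 = 26.8/4 = 6.7
  S[U,V] = ((3.2)·(-0.6) + (-1.8)·(4.4) + (2.2)·(-1.6) + (-0.8)·(-1.6) + (-2.8)·(-0.6)) / 4 = -10.4/4 = -2.6
  S[V,V] = ((-0.6)·(-0.6) + (4.4)·(4.4) + (-1.6)·(-1.6) + (-1.6)·(-1.6) + (-0.6)·(-0.6)) / 4 = 25.2/4 = 6.3

S is symmetric (S[j,i] = S[i,j]). Assembling:

S = [[6.7, -2.6],
 [-2.6, 6.3]]


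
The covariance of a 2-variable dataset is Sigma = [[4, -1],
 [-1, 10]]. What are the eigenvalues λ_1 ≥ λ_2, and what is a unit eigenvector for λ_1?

Step 1 — characteristic polynomial of 2×2 Sigma:
  det(Sigma - λI) = λ² - trace · λ + det = 0.
  trace = 4 + 10 = 14, det = 4·10 - (-1)² = 39.
Step 2 — discriminant:
  Δ = trace² - 4·det = 196 - 156 = 40.
Step 3 — eigenvalues:
  λ = (trace ± √Δ)/2 = (14 ± 6.3246)/2,
  λ_1 = 10.1623,  λ_2 = 3.8377.

Step 4 — unit eigenvector for λ_1: solve (Sigma - λ_1 I)v = 0. First row:
  (4 - 10.1623)·v_x + (-1)·v_y = 0, i.e. (-6.1623)·v_x + (-1)·v_y = 0,
  so v ∝ (b, λ_1 - a) = (-1, 6.1623); multiply by -1 so the first entry is positive: u = (1, -6.1623).
  ||u|| = √((1)² + (-6.1623)²) = √(38.9737) ≈ 6.2429,
  v_1 = u/||u|| ≈ (0.1602, -0.9871) (||v_1|| = 1).

λ_1 = 10.1623,  λ_2 = 3.8377;  v_1 ≈ (0.1602, -0.9871)


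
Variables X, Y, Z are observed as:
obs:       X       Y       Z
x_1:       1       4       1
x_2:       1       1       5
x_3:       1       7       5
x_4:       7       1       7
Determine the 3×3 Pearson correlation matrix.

Step 1 — column means:
  mean(X) = (1 + 1 + 1 + 7) / 4 = 10/4 = 2.5
  mean(Y) = (4 + 1 + 7 + 1) / 4 = 13/4 = 3.25
  mean(Z) = (1 + 5 + 5 + 7) / 4 = 18/4 = 4.5

Step 2 — sample variances and covariances s[i,j] = (1/(n-1)) · Σ_k (x_{k,i} - mean_i) · (x_{k,j} - mean_j), with n-1 = 3:
  s[X,X] = ((-1.5)·(-1.5) + (-1.5)·(-1.5) + (-1.5)·(-1.5) + (4.5)·(4.5)) / 3 = 27/3 = 9
  s[X,Y] = ((-1.5)·(0.75) + (-1.5)·(-2.25) + (-1.5)·(3.75) + (4.5)·(-2.25)) / 3 = -13.5/3 = -4.5
  s[X,Z] = ((-1.5)·(-3.5) + (-1.5)·(0.5) + (-1.5)·(0.5) + (4.5)·(2.5)) / 3 = 15/3 = 5
  s[Y,Y] = ((0.75)·(0.75) + (-2.25)·(-2.25) + (3.75)·(3.75) + (-2.25)·(-2.25)) / 3 = 24.75/3 = 8.25
  s[Y,Z] = ((0.75)·(-3.5) + (-2.25)·(0.5) + (3.75)·(0.5) + (-2.25)·(2.5)) / 3 = -7.5/3 = -2.5
  s[Z,Z] = ((-3.5)·(-3.5) + (0.5)·(0.5) + (0.5)·(0.5) + (2.5)·(2.5)) / 3 = 19/3 = 6.3333
  Sample standard deviations s_i = √(s[i,i]):
  s(X) = √(9) = 3
  s(Y) = √(8.25) = 2.8723
  s(Z) = √(6.3333) = 2.5166

Step 3 — r_{ij} = s_{ij} / (s_i · s_j):
  r[X,X] = 1 (diagonal).
  r[X,Y] = -4.5 / (3 · 2.8723) = -4.5 / 8.6168 = -0.5222
  r[X,Z] = 5 / (3 · 2.5166) = 5 / 7.5498 = 0.6623
  r[Y,Y] = 1 (diagonal).
  r[Y,Z] = -2.5 / (2.8723 · 2.5166) = -2.5 / 7.2284 = -0.3459
  r[Z,Z] = 1 (diagonal).

R is symmetric with unit diagonal. Assembling:

R = [[1, -0.5222, 0.6623],
 [-0.5222, 1, -0.3459],
 [0.6623, -0.3459, 1]]


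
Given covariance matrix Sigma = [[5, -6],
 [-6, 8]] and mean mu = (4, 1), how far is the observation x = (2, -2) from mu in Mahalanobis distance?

Step 1 — centre the observation: (x - mu) = (-2, -3).

Step 2 — invert Sigma. det(Sigma) = 5·8 - (-6)² = 4.
  Sigma^{-1} = (1/det) · [[d, -b], [-b, a]] = [[2, 1.5],
 [1.5, 1.25]].

Step 3 — form the quadratic (x - mu)^T · Sigma^{-1} · (x - mu):
  Sigma^{-1} · (x - mu) = (-8.5, -6.75).
  (x - mu)^T · [Sigma^{-1} · (x - mu)] = (-2)·(-8.5) + (-3)·(-6.75) = 37.25.

Step 4 — take square root: d = √(37.25) ≈ 6.1033.

d(x, mu) = √(37.25) ≈ 6.1033


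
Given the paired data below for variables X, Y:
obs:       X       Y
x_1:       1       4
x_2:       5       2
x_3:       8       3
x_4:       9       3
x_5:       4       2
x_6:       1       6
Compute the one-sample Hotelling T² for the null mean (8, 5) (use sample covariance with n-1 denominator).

Step 1 — sample mean vector:
  mean(X) = (1 + 5 + 8 + 9 + 4 + 1) / 6 = 28/6 = 4.6667
  mean(Y) = (4 + 2 + 3 + 3 + 2 + 6) / 6 = 20/6 = 3.3333
  x̄ = (4.6667, 3.3333),  deviation x̄ - mu_0 = (4.6667, 3.3333) - (8, 5) = (-3.3333, -1.6667).

Step 2 — sample covariance matrix, S[i,j] = (1/(n-1)) · Σ_k (x_{k,i} - mean_i) · (x_{k,j} - mean_j), divisor n-1 = 5:
  S[X,X] = ((-3.6667)·(-3.6667) + (0.3333)·(0.3333) + (3.3333)·(3.3333) + (4.3333)·(4.3333) + (-0.6667)·(-0.6667) + (-3.6667)·(-3.6667)) / 5 = 57.3333/5 = 11.4667
  S[X,Y] = ((-3.6667)·(0.6667) + (0.3333)·(-1.3333) + (3.3333)·(-0.3333) + (4.3333)·(-0.3333) + (-0.6667)·(-1.3333) + (-3.6667)·(2.6667)) / 5 = -14.3333/5 = -2.8667
  S[Y,Y] = ((0.6667)·(0.6667) + (-1.3333)·(-1.3333) + (-0.3333)·(-0.3333) + (-0.3333)·(-0.3333) + (-1.3333)·(-1.3333) + (2.6667)·(2.6667)) / 5 = 11.3333/5 = 2.2667
  S = [[11.4667, -2.8667],
 [-2.8667, 2.2667]].

Step 3 — invert S. det(S) = 11.4667·2.2667 - (-2.8667)² = 17.7733.
  S^{-1} = (1/det) · [[d, -b], [-b, a]] = [[0.1275, 0.1613],
 [0.1613, 0.6452]].

Step 4 — quadratic form (x̄ - mu_0)^T · S^{-1} · (x̄ - mu_0):
  S^{-1} · (x̄ - mu_0) = (-0.6939, -1.6129),
  (x̄ - mu_0)^T · [...] = (-3.3333)·(-0.6939) + (-1.6667)·(-1.6129) = 5.0013.

Step 5 — scale by n: T² = 6 · 5.0013 = 30.0075.

T² ≈ 30.0075


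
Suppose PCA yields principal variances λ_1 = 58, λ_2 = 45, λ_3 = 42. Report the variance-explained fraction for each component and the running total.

Step 1 — total variance = trace(Sigma) = Σ λ_i = 58 + 45 + 42 = 145.

Step 2 — fraction explained by component i = λ_i / Σ λ:
  PC1: 58/145 = 0.4
  PC2: 45/145 = 0.3103
  PC3: 42/145 = 0.2897

Step 3 — cumulative fraction after k components = (λ_1 + ... + λ_k) / Σ λ:
  k = 1: 58/145 = 0.4
  k = 2: (58 + 45)/145 = 103/145 = 0.7103
  k = 3: (58 + 45 + 42)/145 = 145/145 = 1

Summary (fraction, with percent):

explained: PC1 0.4 (40%), PC2 0.3103 (31.03%), PC3 0.2897 (28.97%);  cumulative: 0.4, 0.7103, 1


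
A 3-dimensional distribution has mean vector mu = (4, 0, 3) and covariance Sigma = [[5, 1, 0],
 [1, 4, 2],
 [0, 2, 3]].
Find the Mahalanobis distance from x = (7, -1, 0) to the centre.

Step 1 — centre the observation: (x - mu) = (3, -1, -3).

Step 2 — invert Sigma (cofactor / det for 3×3, or solve directly):
  Sigma^{-1} = [[0.2162, -0.0811, 0.0541],
 [-0.0811, 0.4054, -0.2703],
 [0.0541, -0.2703, 0.5135]].

Step 3 — form the quadratic (x - mu)^T · Sigma^{-1} · (x - mu):
  Sigma^{-1} · (x - mu) = (0.5676, 0.1622, -1.1081).
  (x - mu)^T · [Sigma^{-1} · (x - mu)] = (3)·(0.5676) + (-1)·(0.1622) + (-3)·(-1.1081) = 4.8649.

Step 4 — take square root: d = √(4.8649) ≈ 2.2056.

d(x, mu) = √(4.8649) ≈ 2.2056


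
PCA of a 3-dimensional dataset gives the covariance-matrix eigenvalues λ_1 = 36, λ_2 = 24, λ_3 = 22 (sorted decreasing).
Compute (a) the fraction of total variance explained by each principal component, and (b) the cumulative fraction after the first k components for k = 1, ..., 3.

Step 1 — total variance = trace(Sigma) = Σ λ_i = 36 + 24 + 22 = 82.

Step 2 — fraction explained by component i = λ_i / Σ λ:
  PC1: 36/82 = 0.439
  PC2: 24/82 = 0.2927
  PC3: 22/82 = 0.2683

Step 3 — cumulative fraction after k components = (λ_1 + ... + λ_k) / Σ λ:
  k = 1: 36/82 = 0.439
  k = 2: (36 + 24)/82 = 60/82 = 0.7317
  k = 3: (36 + 24 + 22)/82 = 82/82 = 1

Summary (fraction, with percent):

explained: PC1 0.439 (43.9%), PC2 0.2927 (29.27%), PC3 0.2683 (26.83%);  cumulative: 0.439, 0.7317, 1


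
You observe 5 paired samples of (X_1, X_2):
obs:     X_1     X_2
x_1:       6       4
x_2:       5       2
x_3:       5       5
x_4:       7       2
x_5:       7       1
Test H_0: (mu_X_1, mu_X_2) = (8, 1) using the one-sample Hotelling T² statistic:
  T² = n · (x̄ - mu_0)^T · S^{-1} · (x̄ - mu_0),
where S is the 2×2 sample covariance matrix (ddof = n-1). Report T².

Step 1 — sample mean vector:
  mean(X_1) = (6 + 5 + 5 + 7 + 7) / 5 = 30/5 = 6
  mean(X_2) = (4 + 2 + 5 + 2 + 1) / 5 = 14/5 = 2.8
  x̄ = (6, 2.8),  deviation x̄ - mu_0 = (6, 2.8) - (8, 1) = (-2, 1.8).

Step 2 — sample covariance matrix, S[i,j] = (1/(n-1)) · Σ_k (x_{k,i} - mean_i) · (x_{k,j} - mean_j), divisor n-1 = 4:
  S[X_1,X_1] = ((0)·(0) + (-1)·(-1) + (-1)·(-1) + (1)·(1) + (1)·(1)) / 4 = 4/4 = 1
  S[X_1,X_2] = ((0)·(1.2) + (-1)·(-0.8) + (-1)·(2.2) + (1)·(-0.8) + (1)·(-1.8)) / 4 = -4/4 = -1
  S[X_2,X_2] = ((1.2)·(1.2) + (-0.8)·(-0.8) + (2.2)·(2.2) + (-0.8)·(-0.8) + (-1.8)·(-1.8)) / 4 = 10.8/4 = 2.7
  S = [[1, -1],
 [-1, 2.7]].

Step 3 — invert S. det(S) = 1·2.7 - (-1)² = 1.7.
  S^{-1} = (1/det) · [[d, -b], [-b, a]] = [[1.5882, 0.5882],
 [0.5882, 0.5882]].

Step 4 — quadratic form (x̄ - mu_0)^T · S^{-1} · (x̄ - mu_0):
  S^{-1} · (x̄ - mu_0) = (-2.1176, -0.1176),
  (x̄ - mu_0)^T · [...] = (-2)·(-2.1176) + (1.8)·(-0.1176) = 4.0235.

Step 5 — scale by n: T² = 5 · 4.0235 = 20.1176.

T² ≈ 20.1176


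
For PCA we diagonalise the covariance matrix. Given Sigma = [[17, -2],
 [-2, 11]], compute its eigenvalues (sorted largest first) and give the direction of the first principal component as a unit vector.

Step 1 — characteristic polynomial of 2×2 Sigma:
  det(Sigma - λI) = λ² - trace · λ + det = 0.
  trace = 17 + 11 = 28, det = 17·11 - (-2)² = 183.
Step 2 — discriminant:
  Δ = trace² - 4·det = 784 - 732 = 52.
Step 3 — eigenvalues:
  λ = (trace ± √Δ)/2 = (28 ± 7.2111)/2,
  λ_1 = 17.6056,  λ_2 = 10.3944.

Step 4 — unit eigenvector for λ_1: solve (Sigma - λ_1 I)v = 0. First row:
  (17 - 17.6056)·v_x + (-2)·v_y = 0, i.e. (-0.6056)·v_x + (-2)·v_y = 0,
  so v ∝ (b, λ_1 - a) = (-2, 0.6056); multiply by -1 so the first entry is positive: u = (2, -0.6056).
  ||u|| = √((2)² + (-0.6056)²) = √(4.3667) ≈ 2.0897,
  v_1 = u/||u|| ≈ (0.9571, -0.2898) (||v_1|| = 1).

λ_1 = 17.6056,  λ_2 = 10.3944;  v_1 ≈ (0.9571, -0.2898)


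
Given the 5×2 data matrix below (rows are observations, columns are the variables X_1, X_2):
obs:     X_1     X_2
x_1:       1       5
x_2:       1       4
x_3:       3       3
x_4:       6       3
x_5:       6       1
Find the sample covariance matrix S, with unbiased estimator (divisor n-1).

Step 1 — column means:
  mean(X_1) = (1 + 1 + 3 + 6 + 6) / 5 = 17/5 = 3.4
  mean(X_2) = (5 + 4 + 3 + 3 + 1) / 5 = 16/5 = 3.2

Step 2 — sample covariance S[i,j] = (1/(n-1)) · Σ_k (x_{k,i} - mean_i) · (x_{k,j} - mean_j), with n-1 = 4.
  S[X_1,X_1] = ((-2.4)·(-2.4) + (-2.4)·(-2.4) + (-0.4)·(-0.4) + (2.6)·(2.6) + (2.6)·(2.6)) / 4 = 25.2/4 = 6.3
  S[X_1,X_2] = ((-2.4)·(1.8) + (-2.4)·(0.8) + (-0.4)·(-0.2) + (2.6)·(-0.2) + (2.6)·(-2.2)) / 4 = -12.4/4 = -3.1
  S[X_2,X_2] = ((1.8)·(1.8) + (0.8)·(0.8) + (-0.2)·(-0.2) + (-0.2)·(-0.2) + (-2.2)·(-2.2)) / 4 = 8.8/4 = 2.2

S is symmetric (S[j,i] = S[i,j]). Assembling:

S = [[6.3, -3.1],
 [-3.1, 2.2]]


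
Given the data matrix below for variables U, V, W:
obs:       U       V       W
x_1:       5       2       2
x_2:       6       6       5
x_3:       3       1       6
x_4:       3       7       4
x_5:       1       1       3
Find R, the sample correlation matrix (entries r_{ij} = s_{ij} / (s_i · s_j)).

Step 1 — column means:
  mean(U) = (5 + 6 + 3 + 3 + 1) / 5 = 18/5 = 3.6
  mean(V) = (2 + 6 + 1 + 7 + 1) / 5 = 17/5 = 3.4
  mean(W) = (2 + 5 + 6 + 4 + 3) / 5 = 20/5 = 4

Step 2 — sample variances and covariances s[i,j] = (1/(n-1)) · Σ_k (x_{k,i} - mean_i) · (x_{k,j} - mean_j), with n-1 = 4:
  s[U,U] = ((1.4)·(1.4) + (2.4)·(2.4) + (-0.6)·(-0.6) + (-0.6)·(-0.6) + (-2.6)·(-2.6)) / 4 = 15.2/4 = 3.8
  s[U,V] = ((1.4)·(-1.4) + (2.4)·(2.6) + (-0.6)·(-2.4) + (-0.6)·(3.6) + (-2.6)·(-2.4)) / 4 = 9.8/4 = 2.45
  s[U,W] = ((1.4)·(-2) + (2.4)·(1) + (-0.6)·(2) + (-0.6)·(0) + (-2.6)·(-1)) / 4 = 1/4 = 0.25
  s[V,V] = ((-1.4)·(-1.4) + (2.6)·(2.6) + (-2.4)·(-2.4) + (3.6)·(3.6) + (-2.4)·(-2.4)) / 4 = 33.2/4 = 8.3
  s[V,W] = ((-1.4)·(-2) + (2.6)·(1) + (-2.4)·(2) + (3.6)·(0) + (-2.4)·(-1)) / 4 = 3/4 = 0.75
  s[W,W] = ((-2)·(-2) + (1)·(1) + (2)·(2) + (0)·(0) + (-1)·(-1)) / 4 = 10/4 = 2.5
  Sample standard deviations s_i = √(s[i,i]):
  s(U) = √(3.8) = 1.9494
  s(V) = √(8.3) = 2.881
  s(W) = √(2.5) = 1.5811

Step 3 — r_{ij} = s_{ij} / (s_i · s_j):
  r[U,U] = 1 (diagonal).
  r[U,V] = 2.45 / (1.9494 · 2.881) = 2.45 / 5.616 = 0.4362
  r[U,W] = 0.25 / (1.9494 · 1.5811) = 0.25 / 3.0822 = 0.0811
  r[V,V] = 1 (diagonal).
  r[V,W] = 0.75 / (2.881 · 1.5811) = 0.75 / 4.5552 = 0.1646
  r[W,W] = 1 (diagonal).

R is symmetric with unit diagonal. Assembling:

R = [[1, 0.4362, 0.0811],
 [0.4362, 1, 0.1646],
 [0.0811, 0.1646, 1]]


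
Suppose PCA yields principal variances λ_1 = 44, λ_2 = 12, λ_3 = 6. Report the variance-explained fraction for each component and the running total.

Step 1 — total variance = trace(Sigma) = Σ λ_i = 44 + 12 + 6 = 62.

Step 2 — fraction explained by component i = λ_i / Σ λ:
  PC1: 44/62 = 0.7097
  PC2: 12/62 = 0.1935
  PC3: 6/62 = 0.0968

Step 3 — cumulative fraction after k components = (λ_1 + ... + λ_k) / Σ λ:
  k = 1: 44/62 = 0.7097
  k = 2: (44 + 12)/62 = 56/62 = 0.9032
  k = 3: (44 + 12 + 6)/62 = 62/62 = 1

Summary (fraction, with percent):

explained: PC1 0.7097 (70.97%), PC2 0.1935 (19.35%), PC3 0.0968 (9.68%);  cumulative: 0.7097, 0.9032, 1


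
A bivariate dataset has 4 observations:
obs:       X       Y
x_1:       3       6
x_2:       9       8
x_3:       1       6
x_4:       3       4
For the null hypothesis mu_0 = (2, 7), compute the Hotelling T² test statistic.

Step 1 — sample mean vector:
  mean(X) = (3 + 9 + 1 + 3) / 4 = 16/4 = 4
  mean(Y) = (6 + 8 + 6 + 4) / 4 = 24/4 = 6
  x̄ = (4, 6),  deviation x̄ - mu_0 = (4, 6) - (2, 7) = (2, -1).

Step 2 — sample covariance matrix, S[i,j] = (1/(n-1)) · Σ_k (x_{k,i} - mean_i) · (x_{k,j} - mean_j), divisor n-1 = 3:
  S[X,X] = ((-1)·(-1) + (5)·(5) + (-3)·(-3) + (-1)·(-1)) / 3 = 36/3 = 12
  S[X,Y] = ((-1)·(0) + (5)·(2) + (-3)·(0) + (-1)·(-2)) / 3 = 12/3 = 4
  S[Y,Y] = ((0)·(0) + (2)·(2) + (0)·(0) + (-2)·(-2)) / 3 = 8/3 = 2.6667
  S = [[12, 4],
 [4, 2.6667]].

Step 3 — invert S. det(S) = 12·2.6667 - (4)² = 16.
  S^{-1} = (1/det) · [[d, -b], [-b, a]] = [[0.1667, -0.25],
 [-0.25, 0.75]].

Step 4 — quadratic form (x̄ - mu_0)^T · S^{-1} · (x̄ - mu_0):
  S^{-1} · (x̄ - mu_0) = (0.5833, -1.25),
  (x̄ - mu_0)^T · [...] = (2)·(0.5833) + (-1)·(-1.25) = 2.4167.

Step 5 — scale by n: T² = 4 · 2.4167 = 9.6667.

T² ≈ 9.6667


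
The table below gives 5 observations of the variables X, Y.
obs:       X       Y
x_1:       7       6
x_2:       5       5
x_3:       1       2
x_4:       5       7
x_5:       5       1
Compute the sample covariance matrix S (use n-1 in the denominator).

Step 1 — column means:
  mean(X) = (7 + 5 + 1 + 5 + 5) / 5 = 23/5 = 4.6
  mean(Y) = (6 + 5 + 2 + 7 + 1) / 5 = 21/5 = 4.2

Step 2 — sample covariance S[i,j] = (1/(n-1)) · Σ_k (x_{k,i} - mean_i) · (x_{k,j} - mean_j), with n-1 = 4.
  S[X,X] = ((2.4)·(2.4) + (0.4)·(0.4) + (-3.6)·(-3.6) + (0.4)·(0.4) + (0.4)·(0.4)) / 4 = 19.2/4 = 4.8
  S[X,Y] = ((2.4)·(1.8) + (0.4)·(0.8) + (-3.6)·(-2.2) + (0.4)·(2.8) + (0.4)·(-3.2)) / 4 = 12.4/4 = 3.1
  S[Y,Y] = ((1.8)·(1.8) + (0.8)·(0.8) + (-2.2)·(-2.2) + (2.8)·(2.8) + (-3.2)·(-3.2)) / 4 = 26.8/4 = 6.7

S is symmetric (S[j,i] = S[i,j]). Assembling:

S = [[4.8, 3.1],
 [3.1, 6.7]]


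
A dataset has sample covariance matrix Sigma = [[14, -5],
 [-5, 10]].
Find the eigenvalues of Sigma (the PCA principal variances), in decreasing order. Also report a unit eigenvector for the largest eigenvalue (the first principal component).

Step 1 — characteristic polynomial of 2×2 Sigma:
  det(Sigma - λI) = λ² - trace · λ + det = 0.
  trace = 14 + 10 = 24, det = 14·10 - (-5)² = 115.
Step 2 — discriminant:
  Δ = trace² - 4·det = 576 - 460 = 116.
Step 3 — eigenvalues:
  λ = (trace ± √Δ)/2 = (24 ± 10.7703)/2,
  λ_1 = 17.3852,  λ_2 = 6.6148.

Step 4 — unit eigenvector for λ_1: solve (Sigma - λ_1 I)v = 0. First row:
  (14 - 17.3852)·v_x + (-5)·v_y = 0, i.e. (-3.3852)·v_x + (-5)·v_y = 0,
  so v ∝ (b, λ_1 - a) = (-5, 3.3852); multiply by -1 so the first entry is positive: u = (5, -3.3852).
  ||u|| = √((5)² + (-3.3852)²) = √(36.4593) ≈ 6.0382,
  v_1 = u/||u|| ≈ (0.8281, -0.5606) (||v_1|| = 1).

λ_1 = 17.3852,  λ_2 = 6.6148;  v_1 ≈ (0.8281, -0.5606)


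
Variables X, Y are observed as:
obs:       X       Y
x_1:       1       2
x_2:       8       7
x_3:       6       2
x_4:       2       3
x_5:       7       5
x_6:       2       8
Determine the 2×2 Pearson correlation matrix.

Step 1 — column means:
  mean(X) = (1 + 8 + 6 + 2 + 7 + 2) / 6 = 26/6 = 4.3333
  mean(Y) = (2 + 7 + 2 + 3 + 5 + 8) / 6 = 27/6 = 4.5

Step 2 — sample variances and covariances s[i,j] = (1/(n-1)) · Σ_k (x_{k,i} - mean_i) · (x_{k,j} - mean_j), with n-1 = 5:
  s[X,X] = ((-3.3333)·(-3.3333) + (3.6667)·(3.6667) + (1.6667)·(1.6667) + (-2.3333)·(-2.3333) + (2.6667)·(2.6667) + (-2.3333)·(-2.3333)) / 5 = 45.3333/5 = 9.0667
  s[X,Y] = ((-3.3333)·(-2.5) + (3.6667)·(2.5) + (1.6667)·(-2.5) + (-2.3333)·(-1.5) + (2.6667)·(0.5) + (-2.3333)·(3.5)) / 5 = 10/5 = 2
  s[Y,Y] = ((-2.5)·(-2.5) + (2.5)·(2.5) + (-2.5)·(-2.5) + (-1.5)·(-1.5) + (0.5)·(0.5) + (3.5)·(3.5)) / 5 = 33.5/5 = 6.7
  Sample standard deviations s_i = √(s[i,i]):
  s(X) = √(9.0667) = 3.0111
  s(Y) = √(6.7) = 2.5884

Step 3 — r_{ij} = s_{ij} / (s_i · s_j):
  r[X,X] = 1 (diagonal).
  r[X,Y] = 2 / (3.0111 · 2.5884) = 2 / 7.794 = 0.2566
  r[Y,Y] = 1 (diagonal).

R is symmetric with unit diagonal. Assembling:

R = [[1, 0.2566],
 [0.2566, 1]]


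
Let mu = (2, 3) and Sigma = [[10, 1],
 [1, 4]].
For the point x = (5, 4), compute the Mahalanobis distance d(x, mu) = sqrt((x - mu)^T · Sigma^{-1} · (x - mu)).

Step 1 — centre the observation: (x - mu) = (3, 1).

Step 2 — invert Sigma. det(Sigma) = 10·4 - (1)² = 39.
  Sigma^{-1} = (1/det) · [[d, -b], [-b, a]] = [[0.1026, -0.0256],
 [-0.0256, 0.2564]].

Step 3 — form the quadratic (x - mu)^T · Sigma^{-1} · (x - mu):
  Sigma^{-1} · (x - mu) = (0.2821, 0.1795).
  (x - mu)^T · [Sigma^{-1} · (x - mu)] = (3)·(0.2821) + (1)·(0.1795) = 1.0256.

Step 4 — take square root: d = √(1.0256) ≈ 1.0127.

d(x, mu) = √(1.0256) ≈ 1.0127


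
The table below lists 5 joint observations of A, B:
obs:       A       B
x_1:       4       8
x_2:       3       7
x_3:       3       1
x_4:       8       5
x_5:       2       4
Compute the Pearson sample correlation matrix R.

Step 1 — column means:
  mean(A) = (4 + 3 + 3 + 8 + 2) / 5 = 20/5 = 4
  mean(B) = (8 + 7 + 1 + 5 + 4) / 5 = 25/5 = 5

Step 2 — sample variances and covariances s[i,j] = (1/(n-1)) · Σ_k (x_{k,i} - mean_i) · (x_{k,j} - mean_j), with n-1 = 4:
  s[A,A] = ((0)·(0) + (-1)·(-1) + (-1)·(-1) + (4)·(4) + (-2)·(-2)) / 4 = 22/4 = 5.5
  s[A,B] = ((0)·(3) + (-1)·(2) + (-1)·(-4) + (4)·(0) + (-2)·(-1)) / 4 = 4/4 = 1
  s[B,B] = ((3)·(3) + (2)·(2) + (-4)·(-4) + (0)·(0) + (-1)·(-1)) / 4 = 30/4 = 7.5
  Sample standard deviations s_i = √(s[i,i]):
  s(A) = √(5.5) = 2.3452
  s(B) = √(7.5) = 2.7386

Step 3 — r_{ij} = s_{ij} / (s_i · s_j):
  r[A,A] = 1 (diagonal).
  r[A,B] = 1 / (2.3452 · 2.7386) = 1 / 6.4226 = 0.1557
  r[B,B] = 1 (diagonal).

R is symmetric with unit diagonal. Assembling:

R = [[1, 0.1557],
 [0.1557, 1]]


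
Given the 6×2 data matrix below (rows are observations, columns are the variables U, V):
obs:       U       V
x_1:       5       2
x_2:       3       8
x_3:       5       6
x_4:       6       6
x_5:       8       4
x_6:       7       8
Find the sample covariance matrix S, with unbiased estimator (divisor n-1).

Step 1 — column means:
  mean(U) = (5 + 3 + 5 + 6 + 8 + 7) / 6 = 34/6 = 5.6667
  mean(V) = (2 + 8 + 6 + 6 + 4 + 8) / 6 = 34/6 = 5.6667

Step 2 — sample covariance S[i,j] = (1/(n-1)) · Σ_k (x_{k,i} - mean_i) · (x_{k,j} - mean_j), with n-1 = 5.
  S[U,U] = ((-0.6667)·(-0.6667) + (-2.6667)·(-2.6667) + (-0.6667)·(-0.6667) + (0.3333)·(0.3333) + (2.3333)·(2.3333) + (1.3333)·(1.3333)) / 5 = 15.3333/5 = 3.0667
  S[U,V] = ((-0.6667)·(-3.6667) + (-2.6667)·(2.3333) + (-0.6667)·(0.3333) + (0.3333)·(0.3333) + (2.3333)·(-1.6667) + (1.3333)·(2.3333)) / 5 = -4.6667/5 = -0.9333
  S[V,V] = ((-3.6667)·(-3.6667) + (2.3333)·(2.3333) + (0.3333)·(0.3333) + (0.3333)·(0.3333) + (-1.6667)·(-1.6667) + (2.3333)·(2.3333)) / 5 = 27.3333/5 = 5.4667

S is symmetric (S[j,i] = S[i,j]). Assembling:

S = [[3.0667, -0.9333],
 [-0.9333, 5.4667]]


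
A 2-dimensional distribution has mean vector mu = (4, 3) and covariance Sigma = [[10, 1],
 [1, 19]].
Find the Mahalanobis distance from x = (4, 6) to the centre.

Step 1 — centre the observation: (x - mu) = (0, 3).

Step 2 — invert Sigma. det(Sigma) = 10·19 - (1)² = 189.
  Sigma^{-1} = (1/det) · [[d, -b], [-b, a]] = [[0.1005, -0.0053],
 [-0.0053, 0.0529]].

Step 3 — form the quadratic (x - mu)^T · Sigma^{-1} · (x - mu):
  Sigma^{-1} · (x - mu) = (-0.0159, 0.1587).
  (x - mu)^T · [Sigma^{-1} · (x - mu)] = (0)·(-0.0159) + (3)·(0.1587) = 0.4762.

Step 4 — take square root: d = √(0.4762) ≈ 0.6901.

d(x, mu) = √(0.4762) ≈ 0.6901


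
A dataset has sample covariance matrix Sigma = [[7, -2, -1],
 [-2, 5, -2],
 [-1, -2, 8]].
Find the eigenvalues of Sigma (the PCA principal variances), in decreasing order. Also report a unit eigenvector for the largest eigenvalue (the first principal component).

Step 1 — characteristic polynomial p(λ) = det(λI - Sigma) = λ³ - tr·λ² + c_1·λ - det, where tr = trace, c_1 = sum of the principal 2×2 minors, det = det(Sigma):
  tr = 7 + 5 + 8 = 20,
  c_1 = (7·5 - (-2)²) + (7·8 - (-1)²) + (5·8 - (-2)²) = 31 + 55 + 36 = 122,
  det = 7·(5·8 - (-2)²) - (-2)·((-2)·8 - (-2)·(-1)) + (-1)·((-2)·(-2) - 5·(-1)) = 7·(36) - (-2)·(-18) + (-1)·(9) = 207.
  So p(λ) = λ³ - 20λ² + 122λ - 207.
Step 2 — look for an integer root (rational root theorem: any rational root is an integer divisor of 207). Testing λ = 9:
  p(9) = 729 - 1620 + 1098 - 207 = 0  ✓
  Dividing out (λ - 9): p(λ) = (λ - 9)(λ² - 11λ + 23).
Step 3 — remaining eigenvalues from the quadratic λ² - 11λ + 23 = 0:
  Δ = 11² - 4·23 = 121 - 92 = 29,  λ = (11 ± √29)/2 = (11 ± 5.3852)/2 ≈ 8.1926 or 2.8074.
  Sorted: λ_1 = 9,  λ_2 = 8.1926,  λ_3 = 2.8074  (check: sum = 20 = tr ✓).

Step 4 — unit eigenvector for λ_1 = 9: v spans the null space of (Sigma - λ_1 I), whose rows are
  r_1 = (-2, -2, -1),  r_2 = (-2, -4, -2),  r_3 = (-1, -2, -1).
  v is orthogonal to every row, so take v ∝ r_1 × r_2 = ((-2)·(-2) - (-1)·(-4), (-1)·(-2) - (-2)·(-2), (-2)·(-4) - (-2)·(-2)) = (0, -2, 4).
  Rescale (divide by 2; multiply by -1 so the first nonzero entry is positive): u = (0, 1, -2).
  ||u|| = √((0)² + (1)² + (-2)²) = √(5) ≈ 2.2361,  v_1 = u/||u|| ≈ (0, 0.4472, -0.8944) (||v_1|| = 1).

λ_1 = 9,  λ_2 = 8.1926,  λ_3 = 2.8074;  v_1 ≈ (0, 0.4472, -0.8944)


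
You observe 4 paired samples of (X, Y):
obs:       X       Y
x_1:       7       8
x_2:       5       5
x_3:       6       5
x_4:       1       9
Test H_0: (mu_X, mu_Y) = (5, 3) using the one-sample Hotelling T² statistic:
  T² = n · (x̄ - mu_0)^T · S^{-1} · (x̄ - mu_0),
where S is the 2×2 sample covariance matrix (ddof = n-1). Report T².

Step 1 — sample mean vector:
  mean(X) = (7 + 5 + 6 + 1) / 4 = 19/4 = 4.75
  mean(Y) = (8 + 5 + 5 + 9) / 4 = 27/4 = 6.75
  x̄ = (4.75, 6.75),  deviation x̄ - mu_0 = (4.75, 6.75) - (5, 3) = (-0.25, 3.75).

Step 2 — sample covariance matrix, S[i,j] = (1/(n-1)) · Σ_k (x_{k,i} - mean_i) · (x_{k,j} - mean_j), divisor n-1 = 3:
  S[X,X] = ((2.25)·(2.25) + (0.25)·(0.25) + (1.25)·(1.25) + (-3.75)·(-3.75)) / 3 = 20.75/3 = 6.9167
  S[X,Y] = ((2.25)·(1.25) + (0.25)·(-1.75) + (1.25)·(-1.75) + (-3.75)·(2.25)) / 3 = -8.25/3 = -2.75
  S[Y,Y] = ((1.25)·(1.25) + (-1.75)·(-1.75) + (-1.75)·(-1.75) + (2.25)·(2.25)) / 3 = 12.75/3 = 4.25
  S = [[6.9167, -2.75],
 [-2.75, 4.25]].

Step 3 — invert S. det(S) = 6.9167·4.25 - (-2.75)² = 21.8333.
  S^{-1} = (1/det) · [[d, -b], [-b, a]] = [[0.1947, 0.126],
 [0.126, 0.3168]].

Step 4 — quadratic form (x̄ - mu_0)^T · S^{-1} · (x̄ - mu_0):
  S^{-1} · (x̄ - mu_0) = (0.4237, 1.1565),
  (x̄ - mu_0)^T · [...] = (-0.25)·(0.4237) + (3.75)·(1.1565) = 4.2309.

Step 5 — scale by n: T² = 4 · 4.2309 = 16.9237.

T² ≈ 16.9237


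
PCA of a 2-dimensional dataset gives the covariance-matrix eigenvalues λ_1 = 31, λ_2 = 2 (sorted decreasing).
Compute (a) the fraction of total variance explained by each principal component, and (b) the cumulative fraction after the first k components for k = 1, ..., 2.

Step 1 — total variance = trace(Sigma) = Σ λ_i = 31 + 2 = 33.

Step 2 — fraction explained by component i = λ_i / Σ λ:
  PC1: 31/33 = 0.9394
  PC2: 2/33 = 0.0606

Step 3 — cumulative fraction after k components = (λ_1 + ... + λ_k) / Σ λ:
  k = 1: 31/33 = 0.9394
  k = 2: (31 + 2)/33 = 33/33 = 1

Summary (fraction, with percent):

explained: PC1 0.9394 (93.94%), PC2 0.0606 (6.06%);  cumulative: 0.9394, 1


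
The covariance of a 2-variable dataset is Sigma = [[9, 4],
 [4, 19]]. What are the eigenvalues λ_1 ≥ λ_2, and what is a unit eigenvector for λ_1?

Step 1 — characteristic polynomial of 2×2 Sigma:
  det(Sigma - λI) = λ² - trace · λ + det = 0.
  trace = 9 + 19 = 28, det = 9·19 - (4)² = 155.
Step 2 — discriminant:
  Δ = trace² - 4·det = 784 - 620 = 164.
Step 3 — eigenvalues:
  λ = (trace ± √Δ)/2 = (28 ± 12.8062)/2,
  λ_1 = 20.4031,  λ_2 = 7.5969.

Step 4 — unit eigenvector for λ_1: solve (Sigma - λ_1 I)v = 0. First row:
  (9 - 20.4031)·v_x + (4)·v_y = 0, i.e. (-11.4031)·v_x + (4)·v_y = 0,
  so v ∝ (b, λ_1 - a) = (4, 11.4031) = u.
  ||u|| = √((4)² + (11.4031)²) = √(146.0312) ≈ 12.0843,
  v_1 = u/||u|| ≈ (0.331, 0.9436) (||v_1|| = 1).

λ_1 = 20.4031,  λ_2 = 7.5969;  v_1 ≈ (0.331, 0.9436)


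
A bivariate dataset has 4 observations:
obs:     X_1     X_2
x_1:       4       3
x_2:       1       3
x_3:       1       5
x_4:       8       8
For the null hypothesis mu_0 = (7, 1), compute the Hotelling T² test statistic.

Step 1 — sample mean vector:
  mean(X_1) = (4 + 1 + 1 + 8) / 4 = 14/4 = 3.5
  mean(X_2) = (3 + 3 + 5 + 8) / 4 = 19/4 = 4.75
  x̄ = (3.5, 4.75),  deviation x̄ - mu_0 = (3.5, 4.75) - (7, 1) = (-3.5, 3.75).

Step 2 — sample covariance matrix, S[i,j] = (1/(n-1)) · Σ_k (x_{k,i} - mean_i) · (x_{k,j} - mean_j), divisor n-1 = 3:
  S[X_1,X_1] = ((0.5)·(0.5) + (-2.5)·(-2.5) + (-2.5)·(-2.5) + (4.5)·(4.5)) / 3 = 33/3 = 11
  S[X_1,X_2] = ((0.5)·(-1.75) + (-2.5)·(-1.75) + (-2.5)·(0.25) + (4.5)·(3.25)) / 3 = 17.5/3 = 5.8333
  S[X_2,X_2] = ((-1.75)·(-1.75) + (-1.75)·(-1.75) + (0.25)·(0.25) + (3.25)·(3.25)) / 3 = 16.75/3 = 5.5833
  S = [[11, 5.8333],
 [5.8333, 5.5833]].

Step 3 — invert S. det(S) = 11·5.5833 - (5.8333)² = 27.3889.
  S^{-1} = (1/det) · [[d, -b], [-b, a]] = [[0.2039, -0.213],
 [-0.213, 0.4016]].

Step 4 — quadratic form (x̄ - mu_0)^T · S^{-1} · (x̄ - mu_0):
  S^{-1} · (x̄ - mu_0) = (-1.5122, 2.2515),
  (x̄ - mu_0)^T · [...] = (-3.5)·(-1.5122) + (3.75)·(2.2515) = 13.7358.

Step 5 — scale by n: T² = 4 · 13.7358 = 54.9432.

T² ≈ 54.9432


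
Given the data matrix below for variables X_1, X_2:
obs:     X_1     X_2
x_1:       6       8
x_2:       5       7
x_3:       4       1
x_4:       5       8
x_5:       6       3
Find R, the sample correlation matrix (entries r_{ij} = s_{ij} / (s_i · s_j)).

Step 1 — column means:
  mean(X_1) = (6 + 5 + 4 + 5 + 6) / 5 = 26/5 = 5.2
  mean(X_2) = (8 + 7 + 1 + 8 + 3) / 5 = 27/5 = 5.4

Step 2 — sample variances and covariances s[i,j] = (1/(n-1)) · Σ_k (x_{k,i} - mean_i) · (x_{k,j} - mean_j), with n-1 = 4:
  s[X_1,X_1] = ((0.8)·(0.8) + (-0.2)·(-0.2) + (-1.2)·(-1.2) + (-0.2)·(-0.2) + (0.8)·(0.8)) / 4 = 2.8/4 = 0.7
  s[X_1,X_2] = ((0.8)·(2.6) + (-0.2)·(1.6) + (-1.2)·(-4.4) + (-0.2)·(2.6) + (0.8)·(-2.4)) / 4 = 4.6/4 = 1.15
  s[X_2,X_2] = ((2.6)·(2.6) + (1.6)·(1.6) + (-4.4)·(-4.4) + (2.6)·(2.6) + (-2.4)·(-2.4)) / 4 = 41.2/4 = 10.3
  Sample standard deviations s_i = √(s[i,i]):
  s(X_1) = √(0.7) = 0.8367
  s(X_2) = √(10.3) = 3.2094

Step 3 — r_{ij} = s_{ij} / (s_i · s_j):
  r[X_1,X_1] = 1 (diagonal).
  r[X_1,X_2] = 1.15 / (0.8367 · 3.2094) = 1.15 / 2.6851 = 0.4283
  r[X_2,X_2] = 1 (diagonal).

R is symmetric with unit diagonal. Assembling:

R = [[1, 0.4283],
 [0.4283, 1]]


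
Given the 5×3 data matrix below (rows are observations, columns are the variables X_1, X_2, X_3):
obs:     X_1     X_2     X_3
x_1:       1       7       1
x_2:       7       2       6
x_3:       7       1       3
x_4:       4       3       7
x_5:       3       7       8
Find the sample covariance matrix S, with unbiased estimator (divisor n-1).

Step 1 — column means:
  mean(X_1) = (1 + 7 + 7 + 4 + 3) / 5 = 22/5 = 4.4
  mean(X_2) = (7 + 2 + 1 + 3 + 7) / 5 = 20/5 = 4
  mean(X_3) = (1 + 6 + 3 + 7 + 8) / 5 = 25/5 = 5

Step 2 — sample covariance S[i,j] = (1/(n-1)) · Σ_k (x_{k,i} - mean_i) · (x_{k,j} - mean_j), with n-1 = 4.
  S[X_1,X_1] = ((-3.4)·(-3.4) + (2.6)·(2.6) + (2.6)·(2.6) + (-0.4)·(-0.4) + (-1.4)·(-1.4)) / 4 = 27.2/4 = 6.8
  S[X_1,X_2] = ((-3.4)·(3) + (2.6)·(-2) + (2.6)·(-3) + (-0.4)·(-1) + (-1.4)·(3)) / 4 = -27/4 = -6.75
  S[X_1,X_3] = ((-3.4)·(-4) + (2.6)·(1) + (2.6)·(-2) + (-0.4)·(2) + (-1.4)·(3)) / 4 = 6/4 = 1.5
  S[X_2,X_2] = ((3)·(3) + (-2)·(-2) + (-3)·(-3) + (-1)·(-1) + (3)·(3)) / 4 = 32/4 = 8
  S[X_2,X_3] = ((3)·(-4) + (-2)·(1) + (-3)·(-2) + (-1)·(2) + (3)·(3)) / 4 = -1/4 = -0.25
  S[X_3,X_3] = ((-4)·(-4) + (1)·(1) + (-2)·(-2) + (2)·(2) + (3)·(3)) / 4 = 34/4 = 8.5

S is symmetric (S[j,i] = S[i,j]). Assembling:

S = [[6.8, -6.75, 1.5],
 [-6.75, 8, -0.25],
 [1.5, -0.25, 8.5]]


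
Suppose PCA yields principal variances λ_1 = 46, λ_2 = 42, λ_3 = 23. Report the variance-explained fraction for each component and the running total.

Step 1 — total variance = trace(Sigma) = Σ λ_i = 46 + 42 + 23 = 111.

Step 2 — fraction explained by component i = λ_i / Σ λ:
  PC1: 46/111 = 0.4144
  PC2: 42/111 = 0.3784
  PC3: 23/111 = 0.2072

Step 3 — cumulative fraction after k components = (λ_1 + ... + λ_k) / Σ λ:
  k = 1: 46/111 = 0.4144
  k = 2: (46 + 42)/111 = 88/111 = 0.7928
  k = 3: (46 + 42 + 23)/111 = 111/111 = 1

Summary (fraction, with percent):

explained: PC1 0.4144 (41.44%), PC2 0.3784 (37.84%), PC3 0.2072 (20.72%);  cumulative: 0.4144, 0.7928, 1


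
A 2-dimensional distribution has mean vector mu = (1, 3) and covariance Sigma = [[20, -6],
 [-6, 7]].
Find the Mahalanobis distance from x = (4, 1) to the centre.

Step 1 — centre the observation: (x - mu) = (3, -2).

Step 2 — invert Sigma. det(Sigma) = 20·7 - (-6)² = 104.
  Sigma^{-1} = (1/det) · [[d, -b], [-b, a]] = [[0.0673, 0.0577],
 [0.0577, 0.1923]].

Step 3 — form the quadratic (x - mu)^T · Sigma^{-1} · (x - mu):
  Sigma^{-1} · (x - mu) = (0.0865, -0.2115).
  (x - mu)^T · [Sigma^{-1} · (x - mu)] = (3)·(0.0865) + (-2)·(-0.2115) = 0.6827.

Step 4 — take square root: d = √(0.6827) ≈ 0.8263.

d(x, mu) = √(0.6827) ≈ 0.8263


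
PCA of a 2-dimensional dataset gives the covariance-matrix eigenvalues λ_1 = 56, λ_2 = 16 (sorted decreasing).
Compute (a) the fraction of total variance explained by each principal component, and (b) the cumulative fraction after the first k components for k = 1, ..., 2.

Step 1 — total variance = trace(Sigma) = Σ λ_i = 56 + 16 = 72.

Step 2 — fraction explained by component i = λ_i / Σ λ:
  PC1: 56/72 = 0.7778
  PC2: 16/72 = 0.2222

Step 3 — cumulative fraction after k components = (λ_1 + ... + λ_k) / Σ λ:
  k = 1: 56/72 = 0.7778
  k = 2: (56 + 16)/72 = 72/72 = 1

Summary (fraction, with percent):

explained: PC1 0.7778 (77.78%), PC2 0.2222 (22.22%);  cumulative: 0.7778, 1


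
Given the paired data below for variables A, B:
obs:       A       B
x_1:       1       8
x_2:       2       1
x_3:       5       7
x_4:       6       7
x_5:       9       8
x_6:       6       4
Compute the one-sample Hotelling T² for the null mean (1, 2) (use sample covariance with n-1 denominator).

Step 1 — sample mean vector:
  mean(A) = (1 + 2 + 5 + 6 + 9 + 6) / 6 = 29/6 = 4.8333
  mean(B) = (8 + 1 + 7 + 7 + 8 + 4) / 6 = 35/6 = 5.8333
  x̄ = (4.8333, 5.8333),  deviation x̄ - mu_0 = (4.8333, 5.8333) - (1, 2) = (3.8333, 3.8333).

Step 2 — sample covariance matrix, S[i,j] = (1/(n-1)) · Σ_k (x_{k,i} - mean_i) · (x_{k,j} - mean_j), divisor n-1 = 5:
  S[A,A] = ((-3.8333)·(-3.8333) + (-2.8333)·(-2.8333) + (0.1667)·(0.1667) + (1.1667)·(1.1667) + (4.1667)·(4.1667) + (1.1667)·(1.1667)) / 5 = 42.8333/5 = 8.5667
  S[A,B] = ((-3.8333)·(2.1667) + (-2.8333)·(-4.8333) + (0.1667)·(1.1667) + (1.1667)·(1.1667) + (4.1667)·(2.1667) + (1.1667)·(-1.8333)) / 5 = 13.8333/5 = 2.7667
  S[B,B] = ((2.1667)·(2.1667) + (-4.8333)·(-4.8333) + (1.1667)·(1.1667) + (1.1667)·(1.1667) + (2.1667)·(2.1667) + (-1.8333)·(-1.8333)) / 5 = 38.8333/5 = 7.7667
  S = [[8.5667, 2.7667],
 [2.7667, 7.7667]].

Step 3 — invert S. det(S) = 8.5667·7.7667 - (2.7667)² = 58.88.
  S^{-1} = (1/det) · [[d, -b], [-b, a]] = [[0.1319, -0.047],
 [-0.047, 0.1455]].

Step 4 — quadratic form (x̄ - mu_0)^T · S^{-1} · (x̄ - mu_0):
  S^{-1} · (x̄ - mu_0) = (0.3255, 0.3776),
  (x̄ - mu_0)^T · [...] = (3.8333)·(0.3255) + (3.8333)·(0.3776) = 2.6953.

Step 5 — scale by n: T² = 6 · 2.6953 = 16.1719.

T² ≈ 16.1719


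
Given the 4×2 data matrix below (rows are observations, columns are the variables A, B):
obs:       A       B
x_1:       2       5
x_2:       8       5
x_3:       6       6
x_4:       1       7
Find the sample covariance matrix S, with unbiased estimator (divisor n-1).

Step 1 — column means:
  mean(A) = (2 + 8 + 6 + 1) / 4 = 17/4 = 4.25
  mean(B) = (5 + 5 + 6 + 7) / 4 = 23/4 = 5.75

Step 2 — sample covariance S[i,j] = (1/(n-1)) · Σ_k (x_{k,i} - mean_i) · (x_{k,j} - mean_j), with n-1 = 3.
  S[A,A] = ((-2.25)·(-2.25) + (3.75)·(3.75) + (1.75)·(1.75) + (-3.25)·(-3.25)) / 3 = 32.75/3 = 10.9167
  S[A,B] = ((-2.25)·(-0.75) + (3.75)·(-0.75) + (1.75)·(0.25) + (-3.25)·(1.25)) / 3 = -4.75/3 = -1.5833
  S[B,B] = ((-0.75)·(-0.75) + (-0.75)·(-0.75) + (0.25)·(0.25) + (1.25)·(1.25)) / 3 = 2.75/3 = 0.9167

S is symmetric (S[j,i] = S[i,j]). Assembling:

S = [[10.9167, -1.5833],
 [-1.5833, 0.9167]]


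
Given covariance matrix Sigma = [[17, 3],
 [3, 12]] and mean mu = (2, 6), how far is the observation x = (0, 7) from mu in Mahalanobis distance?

Step 1 — centre the observation: (x - mu) = (-2, 1).

Step 2 — invert Sigma. det(Sigma) = 17·12 - (3)² = 195.
  Sigma^{-1} = (1/det) · [[d, -b], [-b, a]] = [[0.0615, -0.0154],
 [-0.0154, 0.0872]].

Step 3 — form the quadratic (x - mu)^T · Sigma^{-1} · (x - mu):
  Sigma^{-1} · (x - mu) = (-0.1385, 0.1179).
  (x - mu)^T · [Sigma^{-1} · (x - mu)] = (-2)·(-0.1385) + (1)·(0.1179) = 0.3949.

Step 4 — take square root: d = √(0.3949) ≈ 0.6284.

d(x, mu) = √(0.3949) ≈ 0.6284


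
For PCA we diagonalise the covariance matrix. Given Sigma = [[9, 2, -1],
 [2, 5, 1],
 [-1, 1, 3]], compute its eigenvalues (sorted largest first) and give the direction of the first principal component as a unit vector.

Step 1 — characteristic polynomial p(λ) = det(λI - Sigma) = λ³ - tr·λ² + c_1·λ - det, where tr = trace, c_1 = sum of the principal 2×2 minors, det = det(Sigma):
  tr = 9 + 5 + 3 = 17,
  c_1 = (9·5 - (2)²) + (9·3 - (-1)²) + (5·3 - (1)²) = 41 + 26 + 14 = 81,
  det = 9·(5·3 - (1)²) - (2)·((2)·3 - (1)·(-1)) + (-1)·((2)·(1) - 5·(-1)) = 9·(14) - (2)·(7) + (-1)·(7) = 105.
  So p(λ) = λ³ - 17λ² + 81λ - 105.
Step 2 — look for an integer root (rational root theorem: any rational root is an integer divisor of 105). Testing λ = 5:
  p(5) = 125 - 425 + 405 - 105 = 0  ✓
  Dividing out (λ - 5): p(λ) = (λ - 5)(λ² - 12λ + 21).
Step 3 — remaining eigenvalues from the quadratic λ² - 12λ + 21 = 0:
  Δ = 12² - 4·21 = 144 - 84 = 60,  λ = (12 ± √60)/2 = (12 ± 7.746)/2 ≈ 9.873 or 2.127.
  Sorted: λ_1 = 9.873,  λ_2 = 5,  λ_3 = 2.127  (check: sum = 17 = tr ✓).

Step 4 — unit eigenvector for λ_1 ≈ 9.873: v spans the null space of (Sigma - λ_1 I), whose rows are
  r_1 = (-0.873, 2, -1),  r_2 = (2, -4.873, 1),  r_3 = (-1, 1, -6.873).
  v is orthogonal to every row, so take v ∝ r_2 × r_3 = ((-4.873)·(-6.873) - (1)·(1), (1)·(-1) - (2)·(-6.873), (2)·(1) - (-4.873)·(-1)) ≈ (32.4919, 12.746, -2.873).
  Let u = (32.4919, 12.746, -2.873).
  ||u|| = √((32.4919)² + (12.746)² + (-2.873)²) = √(1226.4394) ≈ 35.0206,  v_1 = u/||u|| ≈ (0.9278, 0.364, -0.082) (||v_1|| = 1).

λ_1 = 9.873,  λ_2 = 5,  λ_3 = 2.127;  v_1 ≈ (0.9278, 0.364, -0.082)


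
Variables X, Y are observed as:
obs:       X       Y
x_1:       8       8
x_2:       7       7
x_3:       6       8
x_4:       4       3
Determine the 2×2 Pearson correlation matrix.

Step 1 — column means:
  mean(X) = (8 + 7 + 6 + 4) / 4 = 25/4 = 6.25
  mean(Y) = (8 + 7 + 8 + 3) / 4 = 26/4 = 6.5

Step 2 — sample variances and covariances s[i,j] = (1/(n-1)) · Σ_k (x_{k,i} - mean_i) · (x_{k,j} - mean_j), with n-1 = 3:
  s[X,X] = ((1.75)·(1.75) + (0.75)·(0.75) + (-0.25)·(-0.25) + (-2.25)·(-2.25)) / 3 = 8.75/3 = 2.9167
  s[X,Y] = ((1.75)·(1.5) + (0.75)·(0.5) + (-0.25)·(1.5) + (-2.25)·(-3.5)) / 3 = 10.5/3 = 3.5
  s[Y,Y] = ((1.5)·(1.5) + (0.5)·(0.5) + (1.5)·(1.5) + (-3.5)·(-3.5)) / 3 = 17/3 = 5.6667
  Sample standard deviations s_i = √(s[i,i]):
  s(X) = √(2.9167) = 1.7078
  s(Y) = √(5.6667) = 2.3805

Step 3 — r_{ij} = s_{ij} / (s_i · s_j):
  r[X,X] = 1 (diagonal).
  r[X,Y] = 3.5 / (1.7078 · 2.3805) = 3.5 / 4.0654 = 0.8609
  r[Y,Y] = 1 (diagonal).

R is symmetric with unit diagonal. Assembling:

R = [[1, 0.8609],
 [0.8609, 1]]
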